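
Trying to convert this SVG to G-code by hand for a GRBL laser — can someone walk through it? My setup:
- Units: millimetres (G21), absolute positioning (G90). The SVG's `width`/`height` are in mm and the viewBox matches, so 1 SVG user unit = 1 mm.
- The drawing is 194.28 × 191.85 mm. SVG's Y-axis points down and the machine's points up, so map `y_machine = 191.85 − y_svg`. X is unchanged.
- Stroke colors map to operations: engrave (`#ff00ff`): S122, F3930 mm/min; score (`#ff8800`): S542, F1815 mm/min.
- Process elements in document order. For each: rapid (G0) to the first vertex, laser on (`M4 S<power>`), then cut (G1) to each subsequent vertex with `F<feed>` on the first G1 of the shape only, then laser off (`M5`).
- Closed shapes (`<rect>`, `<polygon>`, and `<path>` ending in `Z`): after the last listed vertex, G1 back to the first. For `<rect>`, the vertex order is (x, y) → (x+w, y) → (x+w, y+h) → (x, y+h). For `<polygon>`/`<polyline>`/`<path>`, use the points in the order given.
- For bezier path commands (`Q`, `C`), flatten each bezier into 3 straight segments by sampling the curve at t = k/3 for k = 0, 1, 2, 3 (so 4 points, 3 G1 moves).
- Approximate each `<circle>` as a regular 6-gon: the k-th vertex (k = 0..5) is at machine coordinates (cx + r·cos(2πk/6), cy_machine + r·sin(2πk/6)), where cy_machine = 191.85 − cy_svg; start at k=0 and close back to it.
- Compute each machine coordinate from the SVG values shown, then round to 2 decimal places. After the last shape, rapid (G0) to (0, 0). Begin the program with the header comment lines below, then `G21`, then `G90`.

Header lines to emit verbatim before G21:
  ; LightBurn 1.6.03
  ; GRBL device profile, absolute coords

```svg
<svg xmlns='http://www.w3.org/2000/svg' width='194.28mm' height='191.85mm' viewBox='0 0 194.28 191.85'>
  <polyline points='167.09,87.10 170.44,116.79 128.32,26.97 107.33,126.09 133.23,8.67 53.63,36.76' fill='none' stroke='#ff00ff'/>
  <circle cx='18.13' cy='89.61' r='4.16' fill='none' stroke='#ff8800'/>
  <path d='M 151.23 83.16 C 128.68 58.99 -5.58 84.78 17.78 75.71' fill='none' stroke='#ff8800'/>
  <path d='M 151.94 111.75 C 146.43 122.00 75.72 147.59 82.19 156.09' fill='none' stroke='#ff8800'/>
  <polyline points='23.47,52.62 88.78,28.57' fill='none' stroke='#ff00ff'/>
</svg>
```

; LightBurn 1.6.03
; GRBL device profile, absolute coords
G21
G90
G0 X167.09 Y104.75
M4 S122
G1 X170.44 Y75.06 F3930
G1 X128.32 Y164.88
G1 X107.33 Y65.76
G1 X133.23 Y183.18
G1 X53.63 Y155.09
M5
G0 X22.29 Y102.24
M4 S542
G1 X20.21 Y105.84 F1815
G1 X16.05 Y105.84
G1 X13.97 Y102.24
G1 X16.05 Y98.64
G1 X20.21 Y98.64
G1 X22.29 Y102.24
M5
G0 X151.23 Y108.69
M4 S542
G1 X101.42 Y119.35 F1815
G1 X36.98 Y115.55
G1 X17.78 Y116.14
M5
G0 X151.94 Y80.10
M4 S542
G1 X129.97 Y65.94 F1815
G1 X96.17 Y48.76
G1 X82.19 Y35.76
M5
G0 X23.47 Y139.23
M4 S122
G1 X88.78 Y163.28 F3930
M5
G0 X0.00 Y0.00

1 u = 1 mm; y_m = 191.85 − y.

[1] `<polyline>` open polyline, #ff00ff→engrave S122 F3930: (167.09,104.75) → (170.44,75.06) → (128.32,164.88) → (107.33,65.76) → (133.23,183.18) → (53.63,155.09)

[2] `<circle>` circle, #ff8800→score S542 F1815: (22.29,102.24) → (20.21,105.84) → (16.05,105.84) → (13.97,102.24) → (16.05,98.64) → (20.21,98.64) → (22.29,102.24) (closed)

[3] `<path>` cubic bezier, #ff8800→score S542 F1815: (151.23,108.69) → (101.42,119.35) → (36.98,115.55) → (17.78,116.14)

[4] `<path>` cubic bezier, #ff8800→score S542 F1815: (151.94,80.10) → (129.97,65.94) → (96.17,48.76) → (82.19,35.76)

[5] `<polyline>` line segment, #ff00ff→engrave S122 F3930: (23.47,139.23) → (88.78,163.28)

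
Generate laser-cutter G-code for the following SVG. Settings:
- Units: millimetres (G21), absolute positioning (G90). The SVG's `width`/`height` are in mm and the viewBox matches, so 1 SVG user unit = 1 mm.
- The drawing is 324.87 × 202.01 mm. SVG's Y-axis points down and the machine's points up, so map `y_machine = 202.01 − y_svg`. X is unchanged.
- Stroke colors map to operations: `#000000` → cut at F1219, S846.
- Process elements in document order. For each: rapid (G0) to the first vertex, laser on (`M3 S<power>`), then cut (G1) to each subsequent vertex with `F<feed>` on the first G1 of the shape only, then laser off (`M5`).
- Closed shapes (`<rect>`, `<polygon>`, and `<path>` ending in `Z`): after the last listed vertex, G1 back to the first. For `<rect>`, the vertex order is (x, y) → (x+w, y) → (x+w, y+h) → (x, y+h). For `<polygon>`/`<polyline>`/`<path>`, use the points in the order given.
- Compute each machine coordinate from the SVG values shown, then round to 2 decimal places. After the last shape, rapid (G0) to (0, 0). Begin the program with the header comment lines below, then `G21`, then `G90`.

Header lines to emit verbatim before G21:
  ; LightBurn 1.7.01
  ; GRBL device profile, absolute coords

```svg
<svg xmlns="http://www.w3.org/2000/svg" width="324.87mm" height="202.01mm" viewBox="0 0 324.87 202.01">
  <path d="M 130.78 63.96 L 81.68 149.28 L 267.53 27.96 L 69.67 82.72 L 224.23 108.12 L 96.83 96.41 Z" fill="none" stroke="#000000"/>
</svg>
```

viewBox `0 0 324.87 202.01` with mm width/height → 1 unit = 1 mm. Flip: y_m = 202.01 − y_svg.

**Shape 1** — `<path>` closed polygon, stroke `#000000` → cut (S846, F1219). Machine vertices: (130.78,138.05) → (81.68,52.73) → (267.53,174.05) → (69.67,119.29) → (224.23,93.89) → (96.83,105.60) → (130.78,138.05). Closed: final G1 returns to the first vertex.

; LightBurn 1.7.01
; GRBL device profile, absolute coords
G21
G90
G0 X130.78 Y138.05
M3 S846
G1 X81.68 Y52.73 F1219
G1 X267.53 Y174.05
G1 X69.67 Y119.29
G1 X224.23 Y93.89
G1 X96.83 Y105.60
G1 X130.78 Y138.05
M5
G0 X0.00 Y0.00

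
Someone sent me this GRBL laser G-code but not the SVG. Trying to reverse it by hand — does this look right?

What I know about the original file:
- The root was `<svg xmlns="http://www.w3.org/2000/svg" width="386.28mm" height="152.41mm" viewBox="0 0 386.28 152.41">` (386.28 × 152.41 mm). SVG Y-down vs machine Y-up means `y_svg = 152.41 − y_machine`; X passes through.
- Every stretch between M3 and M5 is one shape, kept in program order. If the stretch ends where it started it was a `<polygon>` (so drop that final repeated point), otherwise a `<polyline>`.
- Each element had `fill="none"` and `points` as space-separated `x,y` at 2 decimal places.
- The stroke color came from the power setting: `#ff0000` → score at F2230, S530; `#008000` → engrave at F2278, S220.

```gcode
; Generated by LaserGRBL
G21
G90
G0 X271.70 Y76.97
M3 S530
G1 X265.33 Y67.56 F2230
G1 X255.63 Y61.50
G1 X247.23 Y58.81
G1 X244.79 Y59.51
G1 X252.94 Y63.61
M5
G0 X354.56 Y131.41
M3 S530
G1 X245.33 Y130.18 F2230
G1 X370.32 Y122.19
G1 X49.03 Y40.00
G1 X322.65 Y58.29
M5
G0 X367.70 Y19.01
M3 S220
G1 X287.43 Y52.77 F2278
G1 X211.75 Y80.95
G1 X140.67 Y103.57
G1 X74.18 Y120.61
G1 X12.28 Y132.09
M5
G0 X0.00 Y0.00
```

<svg xmlns="http://www.w3.org/2000/svg" width="386.28mm" height="152.41mm" viewBox="0 0 386.28 152.41">
  <polyline points="271.70,75.44 265.33,84.85 255.63,90.91 247.23,93.60 244.79,92.90 252.94,88.80" fill="none" stroke="#ff0000"/>
  <polyline points="354.56,21.00 245.33,22.23 370.32,30.22 49.03,112.41 322.65,94.12" fill="none" stroke="#ff0000"/>
  <polyline points="367.70,133.40 287.43,99.64 211.75,71.46 140.67,48.84 74.18,31.80 12.28,20.32" fill="none" stroke="#008000"/>
</svg>

Machine Y-up, SVG Y-down with viewBox height 152.41, so y_svg = 152.41 − y_machine; X carries over.

Run 1: the run's S530 means `#ff0000` (score). The run is open, so emit a `<polyline>` with points (Y-flipped): 271.70,75.44 265.33,84.85 255.63,90.91 247.23,93.60 244.79,92.90 252.94,88.80.

Run 2: S530 ⇒ score layer `#ff0000`. The run is open, so emit a `<polyline>` with points (Y-flipped): 354.56,21.00 245.33,22.23 370.32,30.22 49.03,112.41 322.65,94.12.

Run 3: power S220 maps to stroke `#008000` (engrave). The run is open, so emit a `<polyline>` with points (Y-flipped): 367.70,133.40 287.43,99.64 211.75,71.46 140.67,48.84 74.18,31.80 12.28,20.32.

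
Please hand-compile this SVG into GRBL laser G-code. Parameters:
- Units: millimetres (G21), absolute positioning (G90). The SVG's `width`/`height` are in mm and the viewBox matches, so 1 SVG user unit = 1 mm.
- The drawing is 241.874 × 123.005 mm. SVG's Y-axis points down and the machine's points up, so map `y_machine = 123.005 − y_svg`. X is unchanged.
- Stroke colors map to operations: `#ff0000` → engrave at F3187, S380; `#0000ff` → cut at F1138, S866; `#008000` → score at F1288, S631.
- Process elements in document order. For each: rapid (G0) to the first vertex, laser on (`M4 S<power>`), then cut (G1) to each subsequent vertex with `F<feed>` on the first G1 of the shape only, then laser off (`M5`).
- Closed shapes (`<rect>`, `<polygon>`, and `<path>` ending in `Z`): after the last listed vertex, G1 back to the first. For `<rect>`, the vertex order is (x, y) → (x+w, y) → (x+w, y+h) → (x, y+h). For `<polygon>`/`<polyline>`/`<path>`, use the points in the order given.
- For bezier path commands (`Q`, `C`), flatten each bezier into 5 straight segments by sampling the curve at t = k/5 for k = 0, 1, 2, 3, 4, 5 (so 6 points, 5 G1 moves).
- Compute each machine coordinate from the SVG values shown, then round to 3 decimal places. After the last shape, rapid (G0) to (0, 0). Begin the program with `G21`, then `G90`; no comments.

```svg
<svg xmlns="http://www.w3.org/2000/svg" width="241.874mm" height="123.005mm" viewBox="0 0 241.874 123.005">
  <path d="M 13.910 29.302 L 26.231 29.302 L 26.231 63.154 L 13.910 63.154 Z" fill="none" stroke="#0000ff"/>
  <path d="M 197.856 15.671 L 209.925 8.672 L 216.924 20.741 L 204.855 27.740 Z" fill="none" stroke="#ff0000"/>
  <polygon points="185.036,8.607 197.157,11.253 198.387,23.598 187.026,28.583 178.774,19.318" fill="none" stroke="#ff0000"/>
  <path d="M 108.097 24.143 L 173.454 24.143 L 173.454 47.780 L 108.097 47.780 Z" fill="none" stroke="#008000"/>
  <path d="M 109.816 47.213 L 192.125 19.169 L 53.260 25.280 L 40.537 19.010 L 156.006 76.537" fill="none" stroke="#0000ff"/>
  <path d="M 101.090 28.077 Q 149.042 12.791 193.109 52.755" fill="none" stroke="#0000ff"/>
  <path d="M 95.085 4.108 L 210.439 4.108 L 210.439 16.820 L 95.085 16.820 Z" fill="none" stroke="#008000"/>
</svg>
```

viewBox `0 0 241.874 123.005` with mm width/height → 1 unit = 1 mm. Flip: y_m = 123.005 − y_svg.

**Shape 1** — `<path>` rectangle, stroke `#0000ff` → cut (S866, F1138). Machine vertices: (13.910,93.703) → (26.231,93.703) → (26.231,59.851) → (13.910,59.851) → (13.910,93.703). Closed: final G1 returns to the first vertex.

**Shape 2** — `<path>` regular polygon, stroke `#ff0000` → engrave (S380, F3187). Machine vertices: (197.856,107.334) → (209.925,114.333) → (216.924,102.264) → (204.855,95.265) → (197.856,107.334). Closed: final G1 returns to the first vertex.

**Shape 3** — `<polygon>` regular polygon, stroke `#ff0000` → engrave (S380, F3187). Machine vertices: (185.036,114.398) → (197.157,111.752) → (198.387,99.407) → (187.026,94.422) → (178.774,103.687) → (185.036,114.398). Closed: final G1 returns to the first vertex.

**Shape 4** — `<path>` rectangle, stroke `#008000` → score (S631, F1288). Machine vertices: (108.097,98.862) → (173.454,98.862) → (173.454,75.225) → (108.097,75.225) → (108.097,98.862). Closed: final G1 returns to the first vertex.

**Shape 5** — `<path>` open polyline, stroke `#0000ff` → cut (S866, F1138). Machine vertices: (109.816,75.792) → (192.125,103.836) → (53.260,97.725) → (40.537,103.995) → (156.006,46.468). Open path.

**Shape 6** — `<path>` quadratic bezier, stroke `#0000ff` → cut (S866, F1138). Control points (SVG): P0=(101.090,28.077), P1=(149.042,12.791), P2=(193.109,52.755); sampled at t=k/5. Machine vertices: (101.090,94.928) → (120.115,98.832) → (138.830,98.317) → (157.234,93.381) → (175.327,84.026) → (193.109,70.250). Open path.

**Shape 7** — `<path>` rectangle, stroke `#008000` → score (S631, F1288). Machine vertices: (95.085,118.897) → (210.439,118.897) → (210.439,106.185) → (95.085,106.185) → (95.085,118.897). Closed: final G1 returns to the first vertex.

G21
G90
G0 X13.910 Y93.703
M4 S866
G1 X26.231 Y93.703 F1138
G1 X26.231 Y59.851
G1 X13.910 Y59.851
G1 X13.910 Y93.703
M5
G0 X197.856 Y107.334
M4 S380
G1 X209.925 Y114.333 F3187
G1 X216.924 Y102.264
G1 X204.855 Y95.265
G1 X197.856 Y107.334
M5
G0 X185.036 Y114.398
M4 S380
G1 X197.157 Y111.752 F3187
G1 X198.387 Y99.407
G1 X187.026 Y94.422
G1 X178.774 Y103.687
G1 X185.036 Y114.398
M5
G0 X108.097 Y98.862
M4 S631
G1 X173.454 Y98.862 F1288
G1 X173.454 Y75.225
G1 X108.097 Y75.225
G1 X108.097 Y98.862
M5
G0 X109.816 Y75.792
M4 S866
G1 X192.125 Y103.836 F1138
G1 X53.260 Y97.725
G1 X40.537 Y103.995
G1 X156.006 Y46.468
M5
G0 X101.090 Y94.928
M4 S866
G1 X120.115 Y98.832 F1138
G1 X138.830 Y98.317
G1 X157.234 Y93.381
G1 X175.327 Y84.026
G1 X193.109 Y70.250
M5
G0 X95.085 Y118.897
M4 S631
G1 X210.439 Y118.897 F1288
G1 X210.439 Y106.185
G1 X95.085 Y106.185
G1 X95.085 Y118.897
M5
G0 X0.000 Y0.000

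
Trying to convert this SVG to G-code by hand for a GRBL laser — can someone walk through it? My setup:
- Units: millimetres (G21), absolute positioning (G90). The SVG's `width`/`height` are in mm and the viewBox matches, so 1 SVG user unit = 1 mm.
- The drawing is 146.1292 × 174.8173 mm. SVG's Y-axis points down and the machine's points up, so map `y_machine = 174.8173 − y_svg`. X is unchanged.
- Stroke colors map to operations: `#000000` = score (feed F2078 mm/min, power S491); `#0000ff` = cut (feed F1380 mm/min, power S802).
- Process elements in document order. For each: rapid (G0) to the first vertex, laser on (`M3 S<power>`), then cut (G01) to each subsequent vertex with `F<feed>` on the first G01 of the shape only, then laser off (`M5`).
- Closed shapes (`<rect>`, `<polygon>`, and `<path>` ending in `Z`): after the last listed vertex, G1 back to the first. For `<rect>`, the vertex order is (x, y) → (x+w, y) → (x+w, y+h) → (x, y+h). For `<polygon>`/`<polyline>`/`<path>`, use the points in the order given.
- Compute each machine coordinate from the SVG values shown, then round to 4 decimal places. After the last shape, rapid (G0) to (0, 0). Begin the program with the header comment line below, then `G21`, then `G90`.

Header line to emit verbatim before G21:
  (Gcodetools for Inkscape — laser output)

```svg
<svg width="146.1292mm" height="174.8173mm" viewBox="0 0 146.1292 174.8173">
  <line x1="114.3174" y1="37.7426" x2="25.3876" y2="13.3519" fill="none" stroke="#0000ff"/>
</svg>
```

(Gcodetools for Inkscape — laser output)
G21
G90
G0 X114.3174 Y137.0747
M3 S802
G01 X25.3876 Y161.4654 F1380
M5
G0 X0.0000 Y0.0000

viewBox `0 0 146.1292 174.8173` with mm width/height → 1 unit = 1 mm. Flip: y_m = 174.8173 − y_svg.

**Shape 1** — `<line>` line segment, stroke `#0000ff` → cut (S802, F1380). Machine vertices: (114.3174,137.0747) → (25.3876,161.4654). Open path.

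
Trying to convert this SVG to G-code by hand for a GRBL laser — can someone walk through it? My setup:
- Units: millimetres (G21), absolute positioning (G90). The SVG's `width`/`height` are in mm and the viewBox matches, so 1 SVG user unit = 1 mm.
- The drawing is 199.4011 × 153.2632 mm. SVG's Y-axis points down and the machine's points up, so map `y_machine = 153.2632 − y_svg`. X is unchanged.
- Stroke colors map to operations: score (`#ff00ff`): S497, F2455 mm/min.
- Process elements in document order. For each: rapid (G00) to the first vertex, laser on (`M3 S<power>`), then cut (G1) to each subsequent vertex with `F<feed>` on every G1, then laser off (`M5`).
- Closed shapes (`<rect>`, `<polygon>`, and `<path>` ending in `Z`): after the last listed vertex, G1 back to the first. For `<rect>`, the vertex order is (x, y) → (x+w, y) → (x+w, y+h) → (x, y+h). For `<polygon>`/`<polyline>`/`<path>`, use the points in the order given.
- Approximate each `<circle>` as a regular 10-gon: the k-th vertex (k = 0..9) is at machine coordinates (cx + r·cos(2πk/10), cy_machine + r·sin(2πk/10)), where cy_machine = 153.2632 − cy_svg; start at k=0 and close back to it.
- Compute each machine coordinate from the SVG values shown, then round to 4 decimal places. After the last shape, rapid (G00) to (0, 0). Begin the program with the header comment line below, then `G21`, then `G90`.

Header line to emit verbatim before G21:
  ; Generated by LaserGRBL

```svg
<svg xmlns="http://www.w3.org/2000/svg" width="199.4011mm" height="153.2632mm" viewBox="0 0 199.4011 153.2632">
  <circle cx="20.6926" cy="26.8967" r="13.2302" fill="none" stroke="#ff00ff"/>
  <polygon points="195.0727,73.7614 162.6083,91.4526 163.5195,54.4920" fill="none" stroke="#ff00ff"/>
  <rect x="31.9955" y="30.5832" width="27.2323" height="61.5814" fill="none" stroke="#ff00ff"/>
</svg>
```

Since the viewBox matches the mm dimensions, user units are millimetres directly. The only transform is the Y-flip y_m = 153.2632 − y_svg.

Shape 1 is a circle drawn with `<circle>`. Its stroke #ff00ff means score at S497, F2455. After flipping Y the toolpath is (33.9228,126.3665) → (31.3961,134.1430) → (24.7810,138.9492) → (16.6042,138.9492) → (9.9891,134.1430) → (7.4624,126.3665) → (9.9891,118.5900) → (16.6042,113.7838) → (24.7810,113.7838) → (31.3961,118.5900) → (33.9228,126.3665), returning to the start.

Shape 2 is a regular polygon drawn with `<polygon>`. Its stroke #ff00ff means score at S497, F2455. After flipping Y the toolpath is (195.0727,79.5018) → (162.6083,61.8106) → (163.5195,98.7712) → (195.0727,79.5018), returning to the start.

Shape 3 is a rectangle drawn with `<rect>`. Its stroke #ff00ff means score at S497, F2455. After flipping Y the toolpath is (31.9955,122.6800) → (59.2278,122.6800) → (59.2278,61.0986) → (31.9955,61.0986) → (31.9955,122.6800), returning to the start.

; Generated by LaserGRBL
G21
G90
G00 X33.9228 Y126.3665
M3 S497
G1 X31.3961 Y134.1430 F2455
G1 X24.7810 Y138.9492 F2455
G1 X16.6042 Y138.9492 F2455
G1 X9.9891 Y134.1430 F2455
G1 X7.4624 Y126.3665 F2455
G1 X9.9891 Y118.5900 F2455
G1 X16.6042 Y113.7838 F2455
G1 X24.7810 Y113.7838 F2455
G1 X31.3961 Y118.5900 F2455
G1 X33.9228 Y126.3665 F2455
M5
G00 X195.0727 Y79.5018
M3 S497
G1 X162.6083 Y61.8106 F2455
G1 X163.5195 Y98.7712 F2455
G1 X195.0727 Y79.5018 F2455
M5
G00 X31.9955 Y122.6800
M3 S497
G1 X59.2278 Y122.6800 F2455
G1 X59.2278 Y61.0986 F2455
G1 X31.9955 Y61.0986 F2455
G1 X31.9955 Y122.6800 F2455
M5
G00 X0.0000 Y0.0000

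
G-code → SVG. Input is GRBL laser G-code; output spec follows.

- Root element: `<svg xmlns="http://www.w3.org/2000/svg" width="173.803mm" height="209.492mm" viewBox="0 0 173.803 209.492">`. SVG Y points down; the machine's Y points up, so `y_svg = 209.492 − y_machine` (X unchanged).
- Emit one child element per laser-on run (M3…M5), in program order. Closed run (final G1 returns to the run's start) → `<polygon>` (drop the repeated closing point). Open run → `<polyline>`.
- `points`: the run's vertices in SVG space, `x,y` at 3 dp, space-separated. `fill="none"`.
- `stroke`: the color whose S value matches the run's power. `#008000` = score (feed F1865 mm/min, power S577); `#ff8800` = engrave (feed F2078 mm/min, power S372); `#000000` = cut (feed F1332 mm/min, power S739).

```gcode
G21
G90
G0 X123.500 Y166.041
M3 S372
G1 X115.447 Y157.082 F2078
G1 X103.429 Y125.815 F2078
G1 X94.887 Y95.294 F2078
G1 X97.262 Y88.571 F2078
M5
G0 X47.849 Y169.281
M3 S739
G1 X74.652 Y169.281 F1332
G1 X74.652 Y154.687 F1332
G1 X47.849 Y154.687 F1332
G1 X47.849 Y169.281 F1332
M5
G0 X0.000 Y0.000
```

Machine Y-up, SVG Y-down with viewBox height 209.492, so y_svg = 209.492 − y_machine; X carries over.

Run 1: S372 ⇒ engrave layer `#ff8800`. The run is open, so emit a `<polyline>` with points (Y-flipped): 123.500,43.451 115.447,52.410 103.429,83.677 94.887,114.198 97.262,120.921.

Run 2: S739 ⇒ cut layer `#000000`. The run returns to its start, so emit a `<polygon>` with points (Y-flipped): 47.849,40.211 74.652,40.211 74.652,54.805 47.849,54.805.

<svg xmlns="http://www.w3.org/2000/svg" width="173.803mm" height="209.492mm" viewBox="0 0 173.803 209.492">
  <polyline points="123.500,43.451 115.447,52.410 103.429,83.677 94.887,114.198 97.262,120.921" fill="none" stroke="#ff8800"/>
  <polygon points="47.849,40.211 74.652,40.211 74.652,54.805 47.849,54.805" fill="none" stroke="#000000"/>
</svg>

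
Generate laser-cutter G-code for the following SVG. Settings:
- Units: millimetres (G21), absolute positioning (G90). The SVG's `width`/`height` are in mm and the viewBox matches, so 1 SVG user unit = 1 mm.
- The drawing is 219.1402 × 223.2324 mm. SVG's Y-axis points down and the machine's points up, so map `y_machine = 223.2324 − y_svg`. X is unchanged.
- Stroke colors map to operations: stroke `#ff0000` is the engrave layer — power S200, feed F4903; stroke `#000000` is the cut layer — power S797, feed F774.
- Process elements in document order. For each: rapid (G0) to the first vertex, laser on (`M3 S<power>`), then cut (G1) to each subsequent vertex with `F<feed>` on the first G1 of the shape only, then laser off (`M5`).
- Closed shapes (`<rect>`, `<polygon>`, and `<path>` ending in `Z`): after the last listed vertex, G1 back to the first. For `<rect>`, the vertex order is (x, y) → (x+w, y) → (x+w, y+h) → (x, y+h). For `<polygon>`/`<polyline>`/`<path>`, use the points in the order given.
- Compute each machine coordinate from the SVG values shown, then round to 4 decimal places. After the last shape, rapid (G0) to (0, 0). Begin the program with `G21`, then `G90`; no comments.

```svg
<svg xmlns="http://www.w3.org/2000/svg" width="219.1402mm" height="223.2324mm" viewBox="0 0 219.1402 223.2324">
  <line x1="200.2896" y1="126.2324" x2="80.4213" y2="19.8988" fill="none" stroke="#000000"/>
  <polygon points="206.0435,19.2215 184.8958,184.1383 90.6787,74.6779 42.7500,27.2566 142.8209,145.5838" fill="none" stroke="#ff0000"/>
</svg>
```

Since the viewBox matches the mm dimensions, user units are millimetres directly. The only transform is the Y-flip y_m = 223.2324 − y_svg.

Shape 1 is a line segment drawn with `<line>`. Its stroke #000000 means cut at S797, F774. After flipping Y the toolpath is (200.2896,97.0000) → (80.4213,203.3336).

Shape 2 is a closed polygon drawn with `<polygon>`. Its stroke #ff0000 means engrave at S200, F4903. After flipping Y the toolpath is (206.0435,204.0109) → (184.8958,39.0941) → (90.6787,148.5545) → (42.7500,195.9758) → (142.8209,77.6486) → (206.0435,204.0109), returning to the start.

G21
G90
G0 X200.2896 Y97.0000
M3 S797
G1 X80.4213 Y203.3336 F774
M5
G0 X206.0435 Y204.0109
M3 S200
G1 X184.8958 Y39.0941 F4903
G1 X90.6787 Y148.5545
G1 X42.7500 Y195.9758
G1 X142.8209 Y77.6486
G1 X206.0435 Y204.0109
M5
G0 X0.0000 Y0.0000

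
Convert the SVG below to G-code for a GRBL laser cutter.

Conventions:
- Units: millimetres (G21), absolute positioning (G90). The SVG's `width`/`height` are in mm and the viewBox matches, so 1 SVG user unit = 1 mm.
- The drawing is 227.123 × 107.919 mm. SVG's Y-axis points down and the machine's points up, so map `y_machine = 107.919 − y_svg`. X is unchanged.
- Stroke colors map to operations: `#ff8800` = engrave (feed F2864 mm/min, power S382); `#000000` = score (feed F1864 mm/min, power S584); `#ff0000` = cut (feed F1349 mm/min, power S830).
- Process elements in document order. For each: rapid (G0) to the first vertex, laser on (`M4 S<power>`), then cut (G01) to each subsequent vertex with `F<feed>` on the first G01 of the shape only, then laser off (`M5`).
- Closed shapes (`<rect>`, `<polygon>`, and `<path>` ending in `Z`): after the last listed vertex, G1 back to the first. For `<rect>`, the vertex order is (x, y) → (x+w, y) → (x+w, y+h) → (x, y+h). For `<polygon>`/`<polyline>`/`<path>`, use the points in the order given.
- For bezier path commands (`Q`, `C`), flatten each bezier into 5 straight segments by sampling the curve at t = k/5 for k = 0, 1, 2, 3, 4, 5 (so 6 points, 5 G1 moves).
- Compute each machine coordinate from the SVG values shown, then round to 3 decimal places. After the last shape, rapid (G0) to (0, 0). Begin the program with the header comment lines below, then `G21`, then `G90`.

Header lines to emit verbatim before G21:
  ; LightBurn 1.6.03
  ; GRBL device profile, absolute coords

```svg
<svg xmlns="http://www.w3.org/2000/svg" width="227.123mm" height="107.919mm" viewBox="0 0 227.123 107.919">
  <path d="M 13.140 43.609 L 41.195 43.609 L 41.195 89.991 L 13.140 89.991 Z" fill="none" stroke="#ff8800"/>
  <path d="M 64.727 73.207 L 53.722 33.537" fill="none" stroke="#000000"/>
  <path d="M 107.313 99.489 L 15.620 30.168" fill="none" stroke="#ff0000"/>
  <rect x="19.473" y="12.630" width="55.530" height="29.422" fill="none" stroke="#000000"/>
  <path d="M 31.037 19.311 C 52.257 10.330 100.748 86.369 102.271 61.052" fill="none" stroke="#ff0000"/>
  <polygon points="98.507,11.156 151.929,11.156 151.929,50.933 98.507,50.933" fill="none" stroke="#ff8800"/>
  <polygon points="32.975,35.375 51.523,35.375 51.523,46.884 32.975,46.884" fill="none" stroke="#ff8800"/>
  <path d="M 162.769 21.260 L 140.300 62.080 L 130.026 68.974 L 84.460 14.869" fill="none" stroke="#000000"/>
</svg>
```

; LightBurn 1.6.03
; GRBL device profile, absolute coords
G21
G90
G0 X13.140 Y64.310
M4 S382
G01 X41.195 Y64.310 F2864
G01 X41.195 Y17.928
G01 X13.140 Y17.928
G01 X13.140 Y64.310
M5
G0 X64.727 Y34.712
M4 S584
G01 X53.722 Y74.382 F1864
M5
G0 X107.313 Y8.430
M4 S830
G01 X15.620 Y77.751 F1349
M5
G0 X19.473 Y95.289
M4 S584
G01 X75.003 Y95.289 F1864
G01 X75.003 Y65.867
G01 X19.473 Y65.867
G01 X19.473 Y95.289
M5
G0 X31.037 Y88.608
M4 S830
G01 X46.448 Y85.285 F1349
G01 X64.840 Y70.504
G01 X82.650 Y53.209
G01 X96.315 Y42.349
G01 X102.271 Y46.867
M5
G0 X98.507 Y96.763
M4 S382
G01 X151.929 Y96.763 F2864
G01 X151.929 Y56.986
G01 X98.507 Y56.986
G01 X98.507 Y96.763
M5
G0 X32.975 Y72.544
M4 S382
G01 X51.523 Y72.544 F2864
G01 X51.523 Y61.035
G01 X32.975 Y61.035
G01 X32.975 Y72.544
M5
G0 X162.769 Y86.659
M4 S584
G01 X140.300 Y45.839 F1864
G01 X130.026 Y38.945
G01 X84.460 Y93.050
M5
G0 X0.000 Y0.000

1 u = 1 mm; y_m = 107.919 − y.

[1] `<path>` rectangle, #ff8800→engrave S382 F2864: (13.140,64.310) → (41.195,64.310) → (41.195,17.928) → (13.140,17.928) → (13.140,64.310) (closed)

[2] `<path>` line segment, #000000→score S584 F1864: (64.727,34.712) → (53.722,74.382)

[3] `<path>` line segment, #ff0000→cut S830 F1349: (107.313,8.430) → (15.620,77.751)

[4] `<rect>` rectangle, #000000→score S584 F1864: (19.473,95.289) → (75.003,95.289) → (75.003,65.867) → (19.473,65.867) → (19.473,95.289) (closed)

[5] `<path>` cubic bezier, #ff0000→cut S830 F1349: (31.037,88.608) → (46.448,85.285) → (64.840,70.504) → (82.650,53.209) → (96.315,42.349) → (102.271,46.867)

[6] `<polygon>` rectangle, #ff8800→engrave S382 F2864: (98.507,96.763) → (151.929,96.763) → (151.929,56.986) → (98.507,56.986) → (98.507,96.763) (closed)

[7] `<polygon>` rectangle, #ff8800→engrave S382 F2864: (32.975,72.544) → (51.523,72.544) → (51.523,61.035) → (32.975,61.035) → (32.975,72.544) (closed)

[8] `<path>` open polyline, #000000→score S584 F1864: (162.769,86.659) → (140.300,45.839) → (130.026,38.945) → (84.460,93.050)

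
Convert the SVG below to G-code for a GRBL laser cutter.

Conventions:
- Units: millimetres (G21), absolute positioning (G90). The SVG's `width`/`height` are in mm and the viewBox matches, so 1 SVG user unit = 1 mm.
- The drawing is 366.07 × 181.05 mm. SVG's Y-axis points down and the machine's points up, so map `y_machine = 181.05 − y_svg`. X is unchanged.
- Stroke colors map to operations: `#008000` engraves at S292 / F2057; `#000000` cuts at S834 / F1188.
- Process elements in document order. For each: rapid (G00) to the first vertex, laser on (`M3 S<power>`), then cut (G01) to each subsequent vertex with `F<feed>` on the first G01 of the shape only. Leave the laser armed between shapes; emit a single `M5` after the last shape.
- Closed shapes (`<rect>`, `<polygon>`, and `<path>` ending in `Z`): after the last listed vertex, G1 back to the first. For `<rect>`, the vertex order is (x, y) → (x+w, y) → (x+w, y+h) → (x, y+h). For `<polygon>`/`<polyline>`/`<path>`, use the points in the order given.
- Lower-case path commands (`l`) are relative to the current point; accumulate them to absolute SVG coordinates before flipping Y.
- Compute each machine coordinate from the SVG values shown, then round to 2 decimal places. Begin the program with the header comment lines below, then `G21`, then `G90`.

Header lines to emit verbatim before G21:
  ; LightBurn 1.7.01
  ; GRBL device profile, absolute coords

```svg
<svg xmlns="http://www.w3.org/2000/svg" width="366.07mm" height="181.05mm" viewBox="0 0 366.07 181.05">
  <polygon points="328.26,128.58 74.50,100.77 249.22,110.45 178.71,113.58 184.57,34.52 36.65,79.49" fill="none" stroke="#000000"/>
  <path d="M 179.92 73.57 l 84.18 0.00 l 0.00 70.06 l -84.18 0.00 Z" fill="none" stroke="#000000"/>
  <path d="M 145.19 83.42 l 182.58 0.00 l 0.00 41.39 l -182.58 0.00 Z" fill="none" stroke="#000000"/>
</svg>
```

Since the viewBox matches the mm dimensions, user units are millimetres directly. The only transform is the Y-flip y_m = 181.05 − y_svg.

Shape 1 is a closed polygon drawn with `<polygon>`. Its stroke #000000 means cut at S834, F1188. After flipping Y the toolpath is (328.26,52.47) → (74.50,80.28) → (249.22,70.60) → (178.71,67.47) → (184.57,146.53) → (36.65,101.56) → (328.26,52.47), returning to the start.

Shape 2 is a rectangle drawn with `<path>`. Its stroke #000000 means cut at S834, F1188. After flipping Y the toolpath is (179.92,107.48) → (264.10,107.48) → (264.10,37.42) → (179.92,37.42) → (179.92,107.48), returning to the start.

Shape 3 is a rectangle drawn with `<path>`. Its stroke #000000 means cut at S834, F1188. After flipping Y the toolpath is (145.19,97.63) → (327.77,97.63) → (327.77,56.24) → (145.19,56.24) → (145.19,97.63), returning to the start.

; LightBurn 1.7.01
; GRBL device profile, absolute coords
G21
G90
G00 X328.26 Y52.47
M3 S834
G01 X74.50 Y80.28 F1188
G01 X249.22 Y70.60
G01 X178.71 Y67.47
G01 X184.57 Y146.53
G01 X36.65 Y101.56
G01 X328.26 Y52.47
G00 X179.92 Y107.48
M3 S834
G01 X264.10 Y107.48 F1188
G01 X264.10 Y37.42
G01 X179.92 Y37.42
G01 X179.92 Y107.48
G00 X145.19 Y97.63
M3 S834
G01 X327.77 Y97.63 F1188
G01 X327.77 Y56.24
G01 X145.19 Y56.24
G01 X145.19 Y97.63
M5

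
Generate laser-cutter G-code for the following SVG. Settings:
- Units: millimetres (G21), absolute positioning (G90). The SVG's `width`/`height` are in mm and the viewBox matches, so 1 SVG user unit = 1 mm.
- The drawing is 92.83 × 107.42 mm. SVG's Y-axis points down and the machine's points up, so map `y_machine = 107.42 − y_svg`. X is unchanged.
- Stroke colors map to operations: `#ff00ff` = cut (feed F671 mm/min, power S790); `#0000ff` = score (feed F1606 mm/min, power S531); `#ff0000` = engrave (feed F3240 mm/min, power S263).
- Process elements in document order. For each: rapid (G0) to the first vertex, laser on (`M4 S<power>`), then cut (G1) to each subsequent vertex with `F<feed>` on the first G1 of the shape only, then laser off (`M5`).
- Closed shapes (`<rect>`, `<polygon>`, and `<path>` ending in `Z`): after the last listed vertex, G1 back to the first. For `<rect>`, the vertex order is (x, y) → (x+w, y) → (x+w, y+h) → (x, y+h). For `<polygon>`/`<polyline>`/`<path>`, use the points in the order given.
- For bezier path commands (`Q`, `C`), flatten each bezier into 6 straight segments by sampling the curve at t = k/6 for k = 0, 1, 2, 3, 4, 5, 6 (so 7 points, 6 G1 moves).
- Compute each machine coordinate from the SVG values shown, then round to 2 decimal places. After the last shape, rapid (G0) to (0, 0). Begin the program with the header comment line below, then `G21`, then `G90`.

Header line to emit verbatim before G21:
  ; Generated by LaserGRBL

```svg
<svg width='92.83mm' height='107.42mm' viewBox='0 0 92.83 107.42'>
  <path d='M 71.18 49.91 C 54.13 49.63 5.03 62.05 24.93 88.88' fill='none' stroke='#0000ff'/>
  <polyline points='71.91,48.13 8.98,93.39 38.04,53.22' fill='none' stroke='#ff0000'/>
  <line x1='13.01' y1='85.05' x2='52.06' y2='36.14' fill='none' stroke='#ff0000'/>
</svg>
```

Since the viewBox matches the mm dimensions, user units are millimetres directly. The only transform is the Y-flip y_m = 107.42 − y_svg.

Shape 1 is a cubic bezier drawn with `<path>`. Its stroke #0000ff means score at S531, F1606. After flipping Y the toolpath is (71.18,57.51) → (60.45,56.58) → (47.19,53.49) → (34.20,48.19) → (24.29,40.63) → (20.26,30.76) → (24.93,18.54).

Shape 2 is a open polyline drawn with `<polyline>`. Its stroke #ff0000 means engrave at S263, F3240. After flipping Y the toolpath is (71.91,59.29) → (8.98,14.03) → (38.04,54.20).

Shape 3 is a line segment drawn with `<line>`. Its stroke #ff0000 means engrave at S263, F3240. After flipping Y the toolpath is (13.01,22.37) → (52.06,71.28).

; Generated by LaserGRBL
G21
G90
G0 X71.18 Y57.51
M4 S531
G1 X60.45 Y56.58 F1606
G1 X47.19 Y53.49
G1 X34.20 Y48.19
G1 X24.29 Y40.63
G1 X20.26 Y30.76
G1 X24.93 Y18.54
M5
G0 X71.91 Y59.29
M4 S263
G1 X8.98 Y14.03 F3240
G1 X38.04 Y54.20
M5
G0 X13.01 Y22.37
M4 S263
G1 X52.06 Y71.28 F3240
M5
G0 X0.00 Y0.00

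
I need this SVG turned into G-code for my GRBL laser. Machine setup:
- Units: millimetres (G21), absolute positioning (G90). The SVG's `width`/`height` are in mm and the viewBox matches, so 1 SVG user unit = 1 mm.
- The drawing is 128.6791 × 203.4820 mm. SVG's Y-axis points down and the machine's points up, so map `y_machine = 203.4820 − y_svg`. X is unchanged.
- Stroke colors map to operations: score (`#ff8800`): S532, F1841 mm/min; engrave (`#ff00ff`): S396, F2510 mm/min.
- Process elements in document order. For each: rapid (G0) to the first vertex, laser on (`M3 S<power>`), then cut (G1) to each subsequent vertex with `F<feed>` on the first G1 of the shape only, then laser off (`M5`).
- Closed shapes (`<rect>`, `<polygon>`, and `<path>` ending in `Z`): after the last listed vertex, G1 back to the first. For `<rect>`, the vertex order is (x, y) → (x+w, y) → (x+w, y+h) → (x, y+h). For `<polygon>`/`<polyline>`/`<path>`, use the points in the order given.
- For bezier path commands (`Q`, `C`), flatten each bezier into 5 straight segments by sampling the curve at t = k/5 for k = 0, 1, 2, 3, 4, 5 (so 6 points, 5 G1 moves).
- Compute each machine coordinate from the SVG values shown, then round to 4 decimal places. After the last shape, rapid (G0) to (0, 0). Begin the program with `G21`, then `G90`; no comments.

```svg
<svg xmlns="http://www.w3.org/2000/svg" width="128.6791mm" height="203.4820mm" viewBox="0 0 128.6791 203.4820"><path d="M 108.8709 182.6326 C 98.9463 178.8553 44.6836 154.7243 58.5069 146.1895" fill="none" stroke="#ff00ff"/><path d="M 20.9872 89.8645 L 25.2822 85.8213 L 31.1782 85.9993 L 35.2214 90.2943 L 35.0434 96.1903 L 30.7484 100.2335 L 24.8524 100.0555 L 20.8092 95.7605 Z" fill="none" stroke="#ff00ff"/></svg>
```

1 u = 1 mm; y_m = 203.4820 − y.

[1] `<path>` cubic bezier, #ff00ff→engrave S396 F2510: (108.8709,20.8494) → (98.4950,25.2706) → (82.8742,32.8511) → (67.4051,41.8654) → (57.4838,50.5877) → (58.5069,57.2925)

[2] `<path>` regular polygon, #ff00ff→engrave S396 F2510: (20.9872,113.6175) → (25.2822,117.6607) → (31.1782,117.4827) → (35.2214,113.1877) → (35.0434,107.2917) → (30.7484,103.2485) → (24.8524,103.4265) → (20.8092,107.7215) → (20.9872,113.6175) (closed)

G21
G90
G0 X108.8709 Y20.8494
M3 S396
G1 X98.4950 Y25.2706 F2510
G1 X82.8742 Y32.8511
G1 X67.4051 Y41.8654
G1 X57.4838 Y50.5877
G1 X58.5069 Y57.2925
M5
G0 X20.9872 Y113.6175
M3 S396
G1 X25.2822 Y117.6607 F2510
G1 X31.1782 Y117.4827
G1 X35.2214 Y113.1877
G1 X35.0434 Y107.2917
G1 X30.7484 Y103.2485
G1 X24.8524 Y103.4265
G1 X20.8092 Y107.7215
G1 X20.9872 Y113.6175
M5
G0 X0.0000 Y0.0000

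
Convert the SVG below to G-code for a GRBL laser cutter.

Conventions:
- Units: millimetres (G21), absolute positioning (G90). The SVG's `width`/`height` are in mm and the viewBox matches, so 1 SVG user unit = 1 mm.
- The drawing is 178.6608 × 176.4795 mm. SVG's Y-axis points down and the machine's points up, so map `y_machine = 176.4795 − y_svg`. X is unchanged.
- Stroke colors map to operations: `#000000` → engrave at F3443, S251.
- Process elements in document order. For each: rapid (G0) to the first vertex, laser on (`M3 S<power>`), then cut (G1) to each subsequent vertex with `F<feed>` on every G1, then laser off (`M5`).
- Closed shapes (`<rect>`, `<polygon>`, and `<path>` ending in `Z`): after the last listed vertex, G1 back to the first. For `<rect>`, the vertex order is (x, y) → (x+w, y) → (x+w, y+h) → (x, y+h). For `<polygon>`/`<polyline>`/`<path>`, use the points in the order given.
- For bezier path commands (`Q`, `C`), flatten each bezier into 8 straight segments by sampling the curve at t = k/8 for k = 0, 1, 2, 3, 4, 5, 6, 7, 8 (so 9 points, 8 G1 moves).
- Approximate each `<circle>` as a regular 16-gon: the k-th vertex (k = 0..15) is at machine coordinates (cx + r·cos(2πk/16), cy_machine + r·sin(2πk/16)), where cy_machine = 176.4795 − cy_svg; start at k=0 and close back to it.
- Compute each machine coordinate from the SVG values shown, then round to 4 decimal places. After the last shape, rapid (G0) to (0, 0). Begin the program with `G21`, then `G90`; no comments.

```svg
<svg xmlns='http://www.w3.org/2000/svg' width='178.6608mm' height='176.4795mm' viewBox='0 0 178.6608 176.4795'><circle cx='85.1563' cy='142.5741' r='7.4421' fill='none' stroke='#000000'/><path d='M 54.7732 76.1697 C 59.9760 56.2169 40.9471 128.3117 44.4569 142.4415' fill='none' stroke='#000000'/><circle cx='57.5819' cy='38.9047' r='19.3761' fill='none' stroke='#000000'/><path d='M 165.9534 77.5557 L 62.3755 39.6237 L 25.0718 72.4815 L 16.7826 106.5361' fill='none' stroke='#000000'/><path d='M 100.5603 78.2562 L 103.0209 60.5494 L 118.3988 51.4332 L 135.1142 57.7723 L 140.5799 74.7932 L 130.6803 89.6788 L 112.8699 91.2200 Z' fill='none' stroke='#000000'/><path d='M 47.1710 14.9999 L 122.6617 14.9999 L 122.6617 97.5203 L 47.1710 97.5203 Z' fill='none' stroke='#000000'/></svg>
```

1 u = 1 mm; y_m = 176.4795 − y.

[1] `<circle>` circle, #000000→engrave S251 F3443: (92.5984,33.9054) → (92.0319,36.7534) → (90.4187,39.1678) → (88.0043,40.7810) → (85.1563,41.3475) → (82.3083,40.7810) → (79.8939,39.1678) → (78.2807,36.7534) → (77.7142,33.9054) → (78.2807,31.0574) → (79.8939,28.6430) → (82.3083,27.0298) → (85.1563,26.4633) → (88.0043,27.0298) → (90.4187,28.6430) → (92.0319,31.0574) → (92.5984,33.9054) (closed)

[2] `<path>` cubic bezier, #000000→engrave S251 F3443: (54.7732,100.3098) → (55.6797,103.7704) → (54.8626,100.3594) → (52.8700,91.8349) → (50.2499,79.9549) → (47.5505,66.4772) → (45.3198,53.1598) → (44.1059,41.7608) → (44.4569,34.0380)

[3] `<circle>` circle, #000000→engrave S251 F3443: (76.9580,137.5748) → (75.4831,144.9897) → (71.2829,151.2758) → (64.9968,155.4760) → (57.5819,156.9509) → (50.1670,155.4760) → (43.8809,151.2758) → (39.6807,144.9897) → (38.2058,137.5748) → (39.6807,130.1599) → (43.8809,123.8738) → (50.1670,119.6736) → (57.5819,118.1987) → (64.9968,119.6736) → (71.2829,123.8738) → (75.4831,130.1599) → (76.9580,137.5748) (closed)

[4] `<path>` open polyline, #000000→engrave S251 F3443: (165.9534,98.9238) → (62.3755,136.8558) → (25.0718,103.9980) → (16.7826,69.9434)

[5] `<path>` regular polygon, #000000→engrave S251 F3443: (100.5603,98.2233) → (103.0209,115.9301) → (118.3988,125.0463) → (135.1142,118.7072) → (140.5799,101.6863) → (130.6803,86.8007) → (112.8699,85.2595) → (100.5603,98.2233) (closed)

[6] `<path>` rectangle, #000000→engrave S251 F3443: (47.1710,161.4796) → (122.6617,161.4796) → (122.6617,78.9592) → (47.1710,78.9592) → (47.1710,161.4796) (closed)

G21
G90
G0 X92.5984 Y33.9054
M3 S251
G1 X92.0319 Y36.7534 F3443
G1 X90.4187 Y39.1678 F3443
G1 X88.0043 Y40.7810 F3443
G1 X85.1563 Y41.3475 F3443
G1 X82.3083 Y40.7810 F3443
G1 X79.8939 Y39.1678 F3443
G1 X78.2807 Y36.7534 F3443
G1 X77.7142 Y33.9054 F3443
G1 X78.2807 Y31.0574 F3443
G1 X79.8939 Y28.6430 F3443
G1 X82.3083 Y27.0298 F3443
G1 X85.1563 Y26.4633 F3443
G1 X88.0043 Y27.0298 F3443
G1 X90.4187 Y28.6430 F3443
G1 X92.0319 Y31.0574 F3443
G1 X92.5984 Y33.9054 F3443
M5
G0 X54.7732 Y100.3098
M3 S251
G1 X55.6797 Y103.7704 F3443
G1 X54.8626 Y100.3594 F3443
G1 X52.8700 Y91.8349 F3443
G1 X50.2499 Y79.9549 F3443
G1 X47.5505 Y66.4772 F3443
G1 X45.3198 Y53.1598 F3443
G1 X44.1059 Y41.7608 F3443
G1 X44.4569 Y34.0380 F3443
M5
G0 X76.9580 Y137.5748
M3 S251
G1 X75.4831 Y144.9897 F3443
G1 X71.2829 Y151.2758 F3443
G1 X64.9968 Y155.4760 F3443
G1 X57.5819 Y156.9509 F3443
G1 X50.1670 Y155.4760 F3443
G1 X43.8809 Y151.2758 F3443
G1 X39.6807 Y144.9897 F3443
G1 X38.2058 Y137.5748 F3443
G1 X39.6807 Y130.1599 F3443
G1 X43.8809 Y123.8738 F3443
G1 X50.1670 Y119.6736 F3443
G1 X57.5819 Y118.1987 F3443
G1 X64.9968 Y119.6736 F3443
G1 X71.2829 Y123.8738 F3443
G1 X75.4831 Y130.1599 F3443
G1 X76.9580 Y137.5748 F3443
M5
G0 X165.9534 Y98.9238
M3 S251
G1 X62.3755 Y136.8558 F3443
G1 X25.0718 Y103.9980 F3443
G1 X16.7826 Y69.9434 F3443
M5
G0 X100.5603 Y98.2233
M3 S251
G1 X103.0209 Y115.9301 F3443
G1 X118.3988 Y125.0463 F3443
G1 X135.1142 Y118.7072 F3443
G1 X140.5799 Y101.6863 F3443
G1 X130.6803 Y86.8007 F3443
G1 X112.8699 Y85.2595 F3443
G1 X100.5603 Y98.2233 F3443
M5
G0 X47.1710 Y161.4796
M3 S251
G1 X122.6617 Y161.4796 F3443
G1 X122.6617 Y78.9592 F3443
G1 X47.1710 Y78.9592 F3443
G1 X47.1710 Y161.4796 F3443
M5
G0 X0.0000 Y0.0000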